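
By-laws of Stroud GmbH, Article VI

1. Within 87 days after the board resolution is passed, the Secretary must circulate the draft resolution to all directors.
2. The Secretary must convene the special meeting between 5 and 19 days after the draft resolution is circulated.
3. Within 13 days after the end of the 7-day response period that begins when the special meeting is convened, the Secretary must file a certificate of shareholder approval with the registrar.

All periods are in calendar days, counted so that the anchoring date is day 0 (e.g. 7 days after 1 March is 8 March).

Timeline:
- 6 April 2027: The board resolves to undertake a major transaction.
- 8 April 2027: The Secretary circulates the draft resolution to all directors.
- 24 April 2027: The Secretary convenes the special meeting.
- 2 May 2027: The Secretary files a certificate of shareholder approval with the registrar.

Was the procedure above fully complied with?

(1) due by 6 April 2027 + 87 days = 2 July 2027; 8 April 2027 is within that limit.
(2) the permitted window runs from 8 April 2027 + 5 = 13 April 2027 to 8 April 2027 + 19 = 27 April 2027; 24 April 2027 falls inside that range.
(3) due by 1 May 2027 + 13 days = 14 May 2027; completed 2 May 2027, before the deadline.

Yes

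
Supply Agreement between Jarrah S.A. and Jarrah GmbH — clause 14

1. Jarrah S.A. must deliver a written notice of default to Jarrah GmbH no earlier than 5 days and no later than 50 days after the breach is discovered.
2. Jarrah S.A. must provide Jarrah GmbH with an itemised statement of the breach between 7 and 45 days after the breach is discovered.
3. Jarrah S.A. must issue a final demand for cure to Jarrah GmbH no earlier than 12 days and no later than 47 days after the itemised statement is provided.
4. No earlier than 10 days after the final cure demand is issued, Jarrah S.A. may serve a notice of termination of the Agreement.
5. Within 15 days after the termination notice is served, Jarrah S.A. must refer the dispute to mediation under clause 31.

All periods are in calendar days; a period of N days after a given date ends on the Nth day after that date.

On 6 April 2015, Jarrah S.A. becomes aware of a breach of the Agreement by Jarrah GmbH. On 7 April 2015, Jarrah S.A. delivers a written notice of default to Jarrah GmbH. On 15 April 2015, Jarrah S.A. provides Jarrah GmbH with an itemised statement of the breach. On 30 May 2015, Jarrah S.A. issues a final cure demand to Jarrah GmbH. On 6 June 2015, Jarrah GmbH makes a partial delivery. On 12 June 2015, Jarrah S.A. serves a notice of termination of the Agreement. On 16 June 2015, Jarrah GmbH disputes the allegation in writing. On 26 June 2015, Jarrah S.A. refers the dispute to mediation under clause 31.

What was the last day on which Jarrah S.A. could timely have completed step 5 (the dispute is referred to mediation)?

Step 5 runs from 12 June 2015, when the termination notice is served. 15 days after 12 June 2015 is 27 June 2015.

27 June 2015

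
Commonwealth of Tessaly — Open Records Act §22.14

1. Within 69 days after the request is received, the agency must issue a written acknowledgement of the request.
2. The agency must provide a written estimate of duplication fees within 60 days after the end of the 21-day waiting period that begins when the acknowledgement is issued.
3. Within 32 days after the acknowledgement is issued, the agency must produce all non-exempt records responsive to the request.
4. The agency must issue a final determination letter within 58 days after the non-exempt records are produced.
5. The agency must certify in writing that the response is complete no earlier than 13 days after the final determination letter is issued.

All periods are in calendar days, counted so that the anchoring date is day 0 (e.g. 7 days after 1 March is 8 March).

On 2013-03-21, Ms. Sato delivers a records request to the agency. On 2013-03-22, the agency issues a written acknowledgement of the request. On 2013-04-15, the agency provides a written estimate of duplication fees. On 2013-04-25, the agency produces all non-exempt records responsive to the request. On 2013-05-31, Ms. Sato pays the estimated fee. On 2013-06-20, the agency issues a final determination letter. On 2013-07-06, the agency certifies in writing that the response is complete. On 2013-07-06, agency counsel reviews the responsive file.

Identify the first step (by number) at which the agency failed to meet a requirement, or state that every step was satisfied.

Step 1 — counting 69 days from 2013-03-21 (when the request is received) gives a deadline of 2013-05-29; 2013-03-22 is within that limit.
Step 2 — counting 60 days from 2013-04-12 (end of the 21-day waiting period, which began when the acknowledgement is issued on 2013-03-22) gives a deadline of 2013-06-11; completed 2013-04-15, before the deadline.
Step 3 — counting 32 days from 2013-03-22 (when the acknowledgement is issued) gives a deadline of 2013-04-23; done 2013-04-25 — 2 days late.

Step 3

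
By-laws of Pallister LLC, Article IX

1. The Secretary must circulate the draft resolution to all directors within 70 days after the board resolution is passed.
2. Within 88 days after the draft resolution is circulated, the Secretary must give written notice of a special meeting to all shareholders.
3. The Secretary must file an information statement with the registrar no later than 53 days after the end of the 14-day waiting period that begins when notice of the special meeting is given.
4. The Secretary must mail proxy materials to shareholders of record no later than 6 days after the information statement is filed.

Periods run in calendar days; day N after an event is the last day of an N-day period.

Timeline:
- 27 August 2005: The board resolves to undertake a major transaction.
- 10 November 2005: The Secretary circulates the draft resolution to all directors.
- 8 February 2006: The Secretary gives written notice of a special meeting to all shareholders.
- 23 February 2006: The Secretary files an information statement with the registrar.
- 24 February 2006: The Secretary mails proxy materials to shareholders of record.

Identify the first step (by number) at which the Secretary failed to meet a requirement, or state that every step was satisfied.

Step 1

Step 1: 70 days after 27 August 2005 (when the board resolution is passed) is 5 November 2005; 10 November 2005 misses that deadline by 5 days.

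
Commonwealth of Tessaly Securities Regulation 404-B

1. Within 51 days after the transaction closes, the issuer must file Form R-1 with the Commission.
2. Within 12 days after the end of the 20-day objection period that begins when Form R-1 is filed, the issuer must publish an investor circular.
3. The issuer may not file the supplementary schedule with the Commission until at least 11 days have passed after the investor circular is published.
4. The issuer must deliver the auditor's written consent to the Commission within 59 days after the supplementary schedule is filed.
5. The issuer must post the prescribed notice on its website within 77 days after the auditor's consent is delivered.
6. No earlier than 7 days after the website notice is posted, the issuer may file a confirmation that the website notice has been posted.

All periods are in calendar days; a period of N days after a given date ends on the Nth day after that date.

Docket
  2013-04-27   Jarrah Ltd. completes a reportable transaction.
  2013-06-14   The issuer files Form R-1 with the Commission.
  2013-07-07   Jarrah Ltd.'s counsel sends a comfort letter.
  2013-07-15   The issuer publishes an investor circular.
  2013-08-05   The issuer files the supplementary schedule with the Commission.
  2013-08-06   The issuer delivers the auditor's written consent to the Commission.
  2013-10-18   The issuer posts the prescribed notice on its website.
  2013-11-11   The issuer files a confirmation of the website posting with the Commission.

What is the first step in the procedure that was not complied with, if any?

None — every step was satisfied

Step 1 — counting 51 days from 2013-04-27 (when the transaction closes) gives a deadline of 2013-06-17; completed 2013-06-14, before the deadline.
Step 2 — counting 12 days from 2013-07-04 (end of the 20-day objection period, which began when Form R-1 is filed on 2013-06-14) gives a deadline of 2013-07-16; 2013-07-15 is within that limit.
Step 3 — must wait 11 days from 2013-07-15 (when the investor circular is published), so not before 2013-07-26; done 2013-08-05, after the minimum wait.
Step 4 — counting 59 days from 2013-08-05 (when the supplementary schedule is filed) gives a deadline of 2013-10-03; completed 2013-08-06, before the deadline.
Step 5 — counting 77 days from 2013-08-06 (when the auditor's consent is delivered) gives a deadline of 2013-10-22; 2013-10-18 is within that limit.
Step 6 — must wait 7 days from 2013-10-18 (when the website notice is posted), so not before 2013-10-25; 2013-11-11 is on or after that date.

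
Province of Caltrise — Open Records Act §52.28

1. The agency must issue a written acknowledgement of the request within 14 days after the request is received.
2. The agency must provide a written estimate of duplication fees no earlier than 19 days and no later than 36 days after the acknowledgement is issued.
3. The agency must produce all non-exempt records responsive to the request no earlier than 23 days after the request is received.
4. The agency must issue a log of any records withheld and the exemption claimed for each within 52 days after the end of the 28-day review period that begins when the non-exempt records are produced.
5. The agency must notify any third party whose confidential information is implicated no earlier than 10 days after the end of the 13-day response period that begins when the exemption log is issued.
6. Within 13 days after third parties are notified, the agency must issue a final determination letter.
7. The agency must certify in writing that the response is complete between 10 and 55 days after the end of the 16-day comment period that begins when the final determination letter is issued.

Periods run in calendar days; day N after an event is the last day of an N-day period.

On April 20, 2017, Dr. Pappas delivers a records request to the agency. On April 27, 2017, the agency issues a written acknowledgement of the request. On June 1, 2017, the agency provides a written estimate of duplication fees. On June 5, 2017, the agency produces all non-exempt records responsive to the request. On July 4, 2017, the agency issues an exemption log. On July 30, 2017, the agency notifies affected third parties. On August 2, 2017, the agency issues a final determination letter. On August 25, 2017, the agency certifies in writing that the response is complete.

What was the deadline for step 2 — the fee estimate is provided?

June 2, 2017

Step 2 runs from April 27, 2017, when the acknowledgement is issued. The window is 19–36 days after April 27, 2017; it closes on June 2, 2017.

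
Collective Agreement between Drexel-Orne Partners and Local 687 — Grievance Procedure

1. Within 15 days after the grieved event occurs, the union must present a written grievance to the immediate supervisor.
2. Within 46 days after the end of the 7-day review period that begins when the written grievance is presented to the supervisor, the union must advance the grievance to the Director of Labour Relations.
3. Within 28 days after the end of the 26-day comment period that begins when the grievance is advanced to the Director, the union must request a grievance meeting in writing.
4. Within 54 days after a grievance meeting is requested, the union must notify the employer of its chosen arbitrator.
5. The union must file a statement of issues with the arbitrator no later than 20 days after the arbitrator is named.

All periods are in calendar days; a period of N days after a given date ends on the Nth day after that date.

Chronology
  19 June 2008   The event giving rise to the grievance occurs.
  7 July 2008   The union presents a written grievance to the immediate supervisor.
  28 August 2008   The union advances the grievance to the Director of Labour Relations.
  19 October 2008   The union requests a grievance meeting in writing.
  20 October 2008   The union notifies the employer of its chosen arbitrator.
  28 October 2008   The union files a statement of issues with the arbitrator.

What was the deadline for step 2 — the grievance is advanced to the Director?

29 August 2008

The written grievance is presented to the supervisor on 7 July 2008; the 7-day review period therefore ends 14 July 2008, and step 2 runs from that date. 46 days after 14 July 2008 is 29 August 2008.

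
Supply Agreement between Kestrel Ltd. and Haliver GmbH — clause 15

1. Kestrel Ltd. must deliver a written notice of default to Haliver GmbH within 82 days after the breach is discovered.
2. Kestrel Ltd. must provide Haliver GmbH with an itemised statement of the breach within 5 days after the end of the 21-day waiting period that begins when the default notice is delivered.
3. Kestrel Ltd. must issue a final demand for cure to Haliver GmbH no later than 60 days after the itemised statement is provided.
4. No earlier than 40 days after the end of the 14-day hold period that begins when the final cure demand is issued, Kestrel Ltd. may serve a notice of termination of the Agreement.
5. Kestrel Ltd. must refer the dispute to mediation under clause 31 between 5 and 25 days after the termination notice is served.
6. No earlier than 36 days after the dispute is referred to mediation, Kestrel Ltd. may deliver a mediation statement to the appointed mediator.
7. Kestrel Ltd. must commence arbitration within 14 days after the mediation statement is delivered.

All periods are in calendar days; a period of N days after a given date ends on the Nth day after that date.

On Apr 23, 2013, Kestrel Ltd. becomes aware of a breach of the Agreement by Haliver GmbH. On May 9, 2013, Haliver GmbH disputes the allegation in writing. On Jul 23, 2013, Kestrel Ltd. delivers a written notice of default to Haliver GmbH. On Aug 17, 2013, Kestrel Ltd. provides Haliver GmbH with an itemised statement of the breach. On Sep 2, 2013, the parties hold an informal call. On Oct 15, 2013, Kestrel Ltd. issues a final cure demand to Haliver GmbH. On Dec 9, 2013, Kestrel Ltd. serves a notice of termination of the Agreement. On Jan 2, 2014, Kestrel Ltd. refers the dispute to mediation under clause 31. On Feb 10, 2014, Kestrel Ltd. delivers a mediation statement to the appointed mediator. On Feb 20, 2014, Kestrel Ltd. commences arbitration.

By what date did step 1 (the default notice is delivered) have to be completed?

Jul 14, 2013

Step 1 runs from Apr 23, 2013, when the breach is discovered. 82 days after Apr 23, 2013 is Jul 14, 2013.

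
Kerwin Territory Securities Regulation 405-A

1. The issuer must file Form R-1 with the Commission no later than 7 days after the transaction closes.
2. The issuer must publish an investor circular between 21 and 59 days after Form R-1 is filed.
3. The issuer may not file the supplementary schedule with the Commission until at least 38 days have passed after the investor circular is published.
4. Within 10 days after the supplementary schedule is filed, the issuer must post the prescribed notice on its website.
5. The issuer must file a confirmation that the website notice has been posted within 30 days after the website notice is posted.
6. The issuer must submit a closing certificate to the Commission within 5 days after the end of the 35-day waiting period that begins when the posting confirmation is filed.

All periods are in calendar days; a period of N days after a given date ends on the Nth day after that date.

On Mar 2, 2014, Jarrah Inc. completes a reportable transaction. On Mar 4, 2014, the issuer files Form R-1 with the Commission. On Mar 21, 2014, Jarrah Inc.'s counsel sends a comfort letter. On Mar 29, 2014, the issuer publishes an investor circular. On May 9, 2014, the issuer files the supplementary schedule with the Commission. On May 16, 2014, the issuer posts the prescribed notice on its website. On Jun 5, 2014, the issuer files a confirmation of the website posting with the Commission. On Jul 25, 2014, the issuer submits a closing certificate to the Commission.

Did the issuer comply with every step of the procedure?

Step 1 — counting 7 days from Mar 2, 2014 (when the transaction closes) gives a deadline of Mar 9, 2014; done Mar 4, 2014 — timely.
Step 2 — 21 and 59 days from Mar 4, 2014 (when Form R-1 is filed) are Mar 25, 2014 and May 2, 2014 respectively; Mar 29, 2014 falls inside that range.
Step 3 — must wait 38 days from Mar 29, 2014 (when the investor circular is published), so not before May 6, 2014; May 9, 2014 is on or after that date.
Step 4 — counting 10 days from May 9, 2014 (when the supplementary schedule is filed) gives a deadline of May 19, 2014; May 16, 2014 is within that limit.
Step 5 — counting 30 days from May 16, 2014 (when the website notice is posted) gives a deadline of Jun 15, 2014; Jun 5, 2014 is within that limit.
Step 6 — counting 5 days from Jul 10, 2014 (end of the 35-day waiting period, which began when the posting confirmation is filed on Jun 5, 2014) gives a deadline of Jul 15, 2014; not done until Jul 25, 2014, 10 days after the deadline.

No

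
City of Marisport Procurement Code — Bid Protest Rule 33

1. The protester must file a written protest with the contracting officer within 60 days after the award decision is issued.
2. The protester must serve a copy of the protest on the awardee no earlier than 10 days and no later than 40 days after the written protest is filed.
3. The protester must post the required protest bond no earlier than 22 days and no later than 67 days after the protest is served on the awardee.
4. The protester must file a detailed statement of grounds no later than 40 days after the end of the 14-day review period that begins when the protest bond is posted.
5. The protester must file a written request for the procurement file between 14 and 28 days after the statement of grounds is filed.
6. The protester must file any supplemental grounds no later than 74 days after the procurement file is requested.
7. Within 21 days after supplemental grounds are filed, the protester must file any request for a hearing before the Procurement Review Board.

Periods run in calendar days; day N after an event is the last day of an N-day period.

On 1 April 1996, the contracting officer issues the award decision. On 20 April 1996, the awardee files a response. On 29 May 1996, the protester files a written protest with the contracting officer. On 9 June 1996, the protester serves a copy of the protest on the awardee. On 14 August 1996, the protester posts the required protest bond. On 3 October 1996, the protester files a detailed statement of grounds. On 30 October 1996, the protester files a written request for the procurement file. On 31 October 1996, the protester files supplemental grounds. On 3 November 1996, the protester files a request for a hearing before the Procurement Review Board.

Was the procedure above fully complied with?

Step 1 — counting 60 days from 1 April 1996 (when the award decision is issued) gives a deadline of 31 May 1996; done 29 May 1996 — timely.
Step 2 — 10 and 40 days from 29 May 1996 (when the written protest is filed) are 8 June 1996 and 8 July 1996 respectively; done 9 June 1996 — within the window.
Step 3 — 22 and 67 days from 9 June 1996 (when the protest is served on the awardee) are 1 July 1996 and 15 August 1996 respectively; done 14 August 1996, which is between those dates.
Step 4 — counting 40 days from 28 August 1996 (end of the 14-day review period, which began when the protest bond is posted on 14 August 1996) gives a deadline of 7 October 1996; completed 3 October 1996, before the deadline.
Step 5 — 14 and 28 days from 3 October 1996 (when the statement of grounds is filed) are 17 October 1996 and 31 October 1996 respectively; 30 October 1996 falls inside that range.
Step 6 — counting 74 days from 30 October 1996 (when the procurement file is requested) gives a deadline of 12 January 1997; 31 October 1996 is within that limit.
Step 7 — counting 21 days from 31 October 1996 (when supplemental grounds are filed) gives a deadline of 21 November 1996; done 3 November 1996 — timely.

Yes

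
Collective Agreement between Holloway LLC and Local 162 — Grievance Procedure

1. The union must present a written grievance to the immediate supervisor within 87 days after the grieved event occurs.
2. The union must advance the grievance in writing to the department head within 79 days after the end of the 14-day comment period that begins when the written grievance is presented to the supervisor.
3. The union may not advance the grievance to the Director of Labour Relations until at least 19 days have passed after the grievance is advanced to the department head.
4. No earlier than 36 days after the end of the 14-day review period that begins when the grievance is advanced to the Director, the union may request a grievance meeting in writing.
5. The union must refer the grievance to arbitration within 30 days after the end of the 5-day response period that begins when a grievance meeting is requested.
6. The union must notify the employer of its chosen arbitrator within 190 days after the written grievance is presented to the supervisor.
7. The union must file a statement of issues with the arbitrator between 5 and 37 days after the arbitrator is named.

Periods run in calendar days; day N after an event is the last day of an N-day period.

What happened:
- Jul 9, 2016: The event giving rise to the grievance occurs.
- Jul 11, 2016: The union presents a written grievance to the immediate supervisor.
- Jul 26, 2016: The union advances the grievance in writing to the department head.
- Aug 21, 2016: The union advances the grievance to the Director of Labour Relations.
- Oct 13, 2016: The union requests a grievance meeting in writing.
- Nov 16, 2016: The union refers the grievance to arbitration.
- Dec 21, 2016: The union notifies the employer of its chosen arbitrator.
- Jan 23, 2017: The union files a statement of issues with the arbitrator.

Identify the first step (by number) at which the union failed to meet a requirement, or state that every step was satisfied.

(1) due by Jul 9, 2016 + 87 days = Oct 4, 2016; Jul 11, 2016 is within that limit.
(2) due by Jul 25, 2016 + 79 days = Oct 12, 2016; Jul 26, 2016 is within that limit.
(3) permitted from Jul 26, 2016 + 19 days = Aug 14, 2016 onward; done Aug 21, 2016 — permitted.
(4) permitted from Sep 4, 2016 + 36 days = Oct 10, 2016 onward; done Oct 13, 2016, after the minimum wait.
(5) due by Oct 18, 2016 + 30 days = Nov 17, 2016; done Nov 16, 2016 — timely.
(6) due by Jul 11, 2016 + 190 days = Jan 17, 2017; completed Dec 21, 2016, before the deadline.
(7) the permitted window runs from Dec 21, 2016 + 5 = Dec 26, 2016 to Dec 21, 2016 + 37 = Jan 27, 2017; done Jan 23, 2017, which is between those dates.

None — every step was satisfied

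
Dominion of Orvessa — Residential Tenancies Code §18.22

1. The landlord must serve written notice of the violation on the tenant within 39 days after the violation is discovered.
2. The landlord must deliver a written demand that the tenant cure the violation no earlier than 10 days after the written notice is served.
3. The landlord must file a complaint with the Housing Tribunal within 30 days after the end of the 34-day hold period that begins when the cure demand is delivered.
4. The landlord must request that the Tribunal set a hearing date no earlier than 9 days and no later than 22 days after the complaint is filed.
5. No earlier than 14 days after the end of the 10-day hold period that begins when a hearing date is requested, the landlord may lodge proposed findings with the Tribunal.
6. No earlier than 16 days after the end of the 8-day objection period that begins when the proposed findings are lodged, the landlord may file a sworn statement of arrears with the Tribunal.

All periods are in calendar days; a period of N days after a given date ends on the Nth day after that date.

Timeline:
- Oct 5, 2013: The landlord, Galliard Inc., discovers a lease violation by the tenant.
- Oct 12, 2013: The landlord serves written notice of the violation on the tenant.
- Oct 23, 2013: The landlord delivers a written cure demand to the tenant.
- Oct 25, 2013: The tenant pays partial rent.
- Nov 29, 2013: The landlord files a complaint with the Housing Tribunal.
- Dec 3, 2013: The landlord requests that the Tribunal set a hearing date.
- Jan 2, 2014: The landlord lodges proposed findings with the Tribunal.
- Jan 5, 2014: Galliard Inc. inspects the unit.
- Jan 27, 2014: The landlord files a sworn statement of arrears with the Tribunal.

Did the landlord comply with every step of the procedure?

Step 1 — counting 39 days from Oct 5, 2013 (when the violation is discovered) gives a deadline of Nov 13, 2013; Oct 12, 2013 is within that limit.
Step 2 — must wait 10 days from Oct 12, 2013 (when the written notice is served), so not before Oct 22, 2013; Oct 23, 2013 is on or after that date.
Step 3 — counting 30 days from Nov 26, 2013 (end of the 34-day hold period, which began when the cure demand is delivered on Oct 23, 2013) gives a deadline of Dec 26, 2013; completed Nov 29, 2013, before the deadline.
Step 4 — 9 and 22 days from Nov 29, 2013 (when the complaint is filed) are Dec 8, 2013 and Dec 21, 2013 respectively; done Dec 3, 2013 — 5 days before the window opened.
The analysis stops there.

No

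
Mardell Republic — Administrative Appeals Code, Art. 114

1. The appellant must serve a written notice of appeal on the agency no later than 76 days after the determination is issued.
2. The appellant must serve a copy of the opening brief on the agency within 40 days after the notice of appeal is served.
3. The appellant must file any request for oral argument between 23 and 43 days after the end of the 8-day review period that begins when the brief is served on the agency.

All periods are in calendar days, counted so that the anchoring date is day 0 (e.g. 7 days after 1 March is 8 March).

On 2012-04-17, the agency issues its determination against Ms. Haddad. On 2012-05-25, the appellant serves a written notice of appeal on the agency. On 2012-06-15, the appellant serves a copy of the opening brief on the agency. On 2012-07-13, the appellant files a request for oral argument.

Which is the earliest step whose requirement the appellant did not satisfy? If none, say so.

Step 3

Step 1 — counting 76 days from 2012-04-17 (when the determination is issued) gives a deadline of 2012-07-02; 2012-05-25 is within that limit.
Step 2 — counting 40 days from 2012-05-25 (when the notice of appeal is served) gives a deadline of 2012-07-04; completed 2012-06-15, before the deadline.
Step 3 — 23 and 43 days from 2012-06-23 (end of the 8-day review period, which began when the brief is served on the agency on 2012-06-15) are 2012-07-16 and 2012-08-05 respectively; 2012-07-13 is 3 days too early.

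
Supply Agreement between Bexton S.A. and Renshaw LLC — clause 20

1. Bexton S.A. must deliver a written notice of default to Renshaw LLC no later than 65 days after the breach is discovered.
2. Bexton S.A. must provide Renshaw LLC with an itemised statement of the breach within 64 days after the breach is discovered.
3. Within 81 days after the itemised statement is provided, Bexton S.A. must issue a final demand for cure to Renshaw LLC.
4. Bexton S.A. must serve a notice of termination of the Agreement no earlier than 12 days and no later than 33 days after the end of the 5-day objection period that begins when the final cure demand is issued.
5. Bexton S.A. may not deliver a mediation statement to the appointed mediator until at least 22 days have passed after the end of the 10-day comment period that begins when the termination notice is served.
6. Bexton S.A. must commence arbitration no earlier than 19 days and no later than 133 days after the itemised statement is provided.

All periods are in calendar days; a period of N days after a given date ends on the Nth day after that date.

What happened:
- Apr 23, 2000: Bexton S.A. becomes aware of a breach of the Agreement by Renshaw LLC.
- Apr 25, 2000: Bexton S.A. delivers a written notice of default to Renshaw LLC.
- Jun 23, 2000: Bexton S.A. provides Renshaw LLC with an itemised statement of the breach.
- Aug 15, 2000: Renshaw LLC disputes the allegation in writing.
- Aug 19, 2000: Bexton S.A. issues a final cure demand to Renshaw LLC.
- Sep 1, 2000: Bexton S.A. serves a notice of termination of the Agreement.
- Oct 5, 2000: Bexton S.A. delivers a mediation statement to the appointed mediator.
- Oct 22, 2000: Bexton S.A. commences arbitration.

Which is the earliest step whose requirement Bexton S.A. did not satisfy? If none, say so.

Step 4

Step 1: 65 days after Apr 23, 2000 (when the breach is discovered) is Jun 27, 2000; done Apr 25, 2000 — timely.
Step 2: 64 days after Apr 23, 2000 (when the breach is discovered) is Jun 26, 2000; completed Jun 23, 2000, before the deadline.
Step 3: 81 days after Jun 23, 2000 (when the itemised statement is provided) is Sep 12, 2000; completed Aug 19, 2000, before the deadline.
Step 4: the window is 12–33 days after Aug 24, 2000 (end of the 5-day objection period, which began when the final cure demand is issued on Aug 19, 2000), so Sep 5, 2000 through Sep 26, 2000; Sep 1, 2000 is 4 days too early.
The analysis stops there.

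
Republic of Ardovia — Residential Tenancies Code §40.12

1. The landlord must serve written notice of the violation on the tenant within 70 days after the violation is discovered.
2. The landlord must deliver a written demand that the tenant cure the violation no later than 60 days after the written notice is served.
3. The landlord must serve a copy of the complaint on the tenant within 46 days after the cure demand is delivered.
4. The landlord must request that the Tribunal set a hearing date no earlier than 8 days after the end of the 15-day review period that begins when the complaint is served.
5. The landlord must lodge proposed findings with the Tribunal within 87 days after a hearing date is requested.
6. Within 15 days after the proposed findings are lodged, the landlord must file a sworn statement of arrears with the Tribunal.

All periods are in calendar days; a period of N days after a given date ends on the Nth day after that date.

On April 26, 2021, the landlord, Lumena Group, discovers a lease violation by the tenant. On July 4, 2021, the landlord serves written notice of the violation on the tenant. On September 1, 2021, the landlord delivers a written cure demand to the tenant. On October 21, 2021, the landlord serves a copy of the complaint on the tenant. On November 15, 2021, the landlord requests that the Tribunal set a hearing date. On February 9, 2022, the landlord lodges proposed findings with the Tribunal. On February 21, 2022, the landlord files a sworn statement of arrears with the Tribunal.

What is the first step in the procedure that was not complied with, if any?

(1) due by April 26, 2021 + 70 days = July 5, 2021; completed July 4, 2021, before the deadline.
(2) due by July 4, 2021 + 60 days = September 2, 2021; completed September 1, 2021, before the deadline.
(3) due by September 1, 2021 + 46 days = October 17, 2021; done October 21, 2021 — 4 days late.
No need to go further; step 3 was not satisfied.

Step 3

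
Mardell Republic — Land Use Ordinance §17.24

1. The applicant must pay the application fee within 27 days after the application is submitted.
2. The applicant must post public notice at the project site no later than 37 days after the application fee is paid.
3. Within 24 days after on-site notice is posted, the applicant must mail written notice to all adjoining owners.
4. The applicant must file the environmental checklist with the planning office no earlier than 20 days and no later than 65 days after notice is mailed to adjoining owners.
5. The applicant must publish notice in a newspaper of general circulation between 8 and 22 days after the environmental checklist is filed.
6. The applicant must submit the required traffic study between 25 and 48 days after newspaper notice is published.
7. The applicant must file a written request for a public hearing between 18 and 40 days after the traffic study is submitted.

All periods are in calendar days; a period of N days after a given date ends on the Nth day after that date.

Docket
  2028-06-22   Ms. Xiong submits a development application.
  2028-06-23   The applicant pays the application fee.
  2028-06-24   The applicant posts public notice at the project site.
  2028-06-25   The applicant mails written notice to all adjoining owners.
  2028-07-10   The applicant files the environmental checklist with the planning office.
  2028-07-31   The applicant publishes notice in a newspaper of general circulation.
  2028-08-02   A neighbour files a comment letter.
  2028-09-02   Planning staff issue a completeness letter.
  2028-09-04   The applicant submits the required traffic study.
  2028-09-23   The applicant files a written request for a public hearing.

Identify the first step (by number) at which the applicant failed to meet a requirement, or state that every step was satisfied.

Step 4

(1) due by 2028-06-22 + 27 days = 2028-07-19; completed 2028-06-23, before the deadline.
(2) due by 2028-06-23 + 37 days = 2028-07-30; 2028-06-24 is within that limit.
(3) due by 2028-06-24 + 24 days = 2028-07-18; 2028-06-25 is within that limit.
(4) the permitted window runs from 2028-06-25 + 20 = 2028-07-15 to 2028-06-25 + 65 = 2028-08-29; 2028-07-10 is 5 days too early.
The analysis stops there.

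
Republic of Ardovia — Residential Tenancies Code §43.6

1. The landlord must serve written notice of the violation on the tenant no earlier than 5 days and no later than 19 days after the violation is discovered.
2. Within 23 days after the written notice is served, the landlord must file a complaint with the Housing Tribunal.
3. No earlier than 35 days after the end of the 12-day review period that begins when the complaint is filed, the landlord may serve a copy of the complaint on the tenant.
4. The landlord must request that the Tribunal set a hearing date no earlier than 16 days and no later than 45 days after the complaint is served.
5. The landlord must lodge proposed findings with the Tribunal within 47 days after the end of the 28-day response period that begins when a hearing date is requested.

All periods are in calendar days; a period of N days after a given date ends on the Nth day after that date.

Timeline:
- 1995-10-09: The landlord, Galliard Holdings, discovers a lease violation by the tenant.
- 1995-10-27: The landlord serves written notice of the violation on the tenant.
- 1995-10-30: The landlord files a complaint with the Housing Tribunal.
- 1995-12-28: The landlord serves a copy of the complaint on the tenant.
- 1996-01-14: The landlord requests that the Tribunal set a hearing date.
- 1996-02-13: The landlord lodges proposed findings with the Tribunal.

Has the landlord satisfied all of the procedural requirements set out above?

(1) the permitted window runs from 1995-10-09 + 5 = 1995-10-14 to 1995-10-09 + 19 = 1995-10-28; 1995-10-27 falls inside that range.
(2) due by 1995-10-27 + 23 days = 1995-11-19; 1995-10-30 is within that limit.
(3) permitted from 1995-11-11 + 35 days = 1995-12-16 onward; done 1995-12-28, after the minimum wait.
(4) the permitted window runs from 1995-12-28 + 16 = 1996-01-13 to 1995-12-28 + 45 = 1996-02-11; 1996-01-14 falls inside that range.
(5) due by 1996-02-11 + 47 days = 1996-03-29; completed 1996-02-13, before the deadline.

Yes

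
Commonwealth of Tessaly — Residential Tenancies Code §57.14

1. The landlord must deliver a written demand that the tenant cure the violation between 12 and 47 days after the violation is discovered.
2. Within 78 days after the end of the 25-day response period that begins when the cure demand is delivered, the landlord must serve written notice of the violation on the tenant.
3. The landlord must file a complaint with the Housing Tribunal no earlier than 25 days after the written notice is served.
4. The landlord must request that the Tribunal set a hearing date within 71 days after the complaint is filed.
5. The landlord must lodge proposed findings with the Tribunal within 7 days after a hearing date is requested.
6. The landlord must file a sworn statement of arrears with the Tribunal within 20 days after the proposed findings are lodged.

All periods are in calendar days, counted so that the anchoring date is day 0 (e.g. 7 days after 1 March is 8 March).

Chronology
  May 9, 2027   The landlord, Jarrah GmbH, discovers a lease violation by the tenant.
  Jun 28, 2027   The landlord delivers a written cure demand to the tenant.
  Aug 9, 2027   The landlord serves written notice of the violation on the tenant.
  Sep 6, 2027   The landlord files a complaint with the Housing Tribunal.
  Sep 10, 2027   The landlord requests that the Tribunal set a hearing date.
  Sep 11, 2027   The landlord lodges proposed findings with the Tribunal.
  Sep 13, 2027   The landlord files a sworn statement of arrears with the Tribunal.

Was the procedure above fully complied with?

No

Step 1: the window is 12–47 days after May 9, 2027 (when the violation is discovered), so May 21, 2027 through Jun 25, 2027; done Jun 28, 2027 — 3 days after the window closed.
The procedure was therefore not followed at step 1.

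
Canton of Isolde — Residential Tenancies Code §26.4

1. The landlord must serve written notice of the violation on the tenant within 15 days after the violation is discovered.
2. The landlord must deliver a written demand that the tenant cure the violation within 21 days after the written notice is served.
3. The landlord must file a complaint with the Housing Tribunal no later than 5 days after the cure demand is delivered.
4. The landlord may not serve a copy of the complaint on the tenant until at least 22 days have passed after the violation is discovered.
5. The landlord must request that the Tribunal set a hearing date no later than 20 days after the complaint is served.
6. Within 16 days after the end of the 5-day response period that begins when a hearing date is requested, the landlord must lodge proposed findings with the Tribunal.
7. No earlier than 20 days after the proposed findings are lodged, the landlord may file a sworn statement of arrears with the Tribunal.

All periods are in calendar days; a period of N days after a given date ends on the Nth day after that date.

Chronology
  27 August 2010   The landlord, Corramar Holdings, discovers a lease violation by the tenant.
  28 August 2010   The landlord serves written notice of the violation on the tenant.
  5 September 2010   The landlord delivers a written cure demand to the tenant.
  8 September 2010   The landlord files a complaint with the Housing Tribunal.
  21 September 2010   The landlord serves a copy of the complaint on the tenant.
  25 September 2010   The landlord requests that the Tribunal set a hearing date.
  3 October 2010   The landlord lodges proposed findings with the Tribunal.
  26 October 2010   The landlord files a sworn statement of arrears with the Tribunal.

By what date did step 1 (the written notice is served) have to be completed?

11 September 2010

Step 1 runs from 27 August 2010, when the violation is discovered. 15 days after 27 August 2010 is 11 September 2010.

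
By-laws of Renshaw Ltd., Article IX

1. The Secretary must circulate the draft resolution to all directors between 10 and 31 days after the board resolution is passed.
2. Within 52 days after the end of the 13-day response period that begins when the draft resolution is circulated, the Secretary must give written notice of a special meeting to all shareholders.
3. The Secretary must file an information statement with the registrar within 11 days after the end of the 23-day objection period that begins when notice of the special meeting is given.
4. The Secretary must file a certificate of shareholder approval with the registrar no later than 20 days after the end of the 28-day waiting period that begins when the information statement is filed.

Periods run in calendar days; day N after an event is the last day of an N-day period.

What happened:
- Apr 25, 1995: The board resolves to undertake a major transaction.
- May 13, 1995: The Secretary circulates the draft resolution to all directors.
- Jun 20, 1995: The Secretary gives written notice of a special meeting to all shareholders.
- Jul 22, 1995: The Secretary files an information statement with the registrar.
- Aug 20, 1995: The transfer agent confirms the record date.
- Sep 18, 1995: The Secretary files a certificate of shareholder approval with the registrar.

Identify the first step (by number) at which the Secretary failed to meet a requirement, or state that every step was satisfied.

(1) the permitted window runs from Apr 25, 1995 + 10 = May 5, 1995 to Apr 25, 1995 + 31 = May 26, 1995; done May 13, 1995, which is between those dates.
(2) due by May 26, 1995 + 52 days = Jul 17, 1995; completed Jun 20, 1995, before the deadline.
(3) due by Jul 13, 1995 + 11 days = Jul 24, 1995; done Jul 22, 1995 — timely.
(4) due by Aug 19, 1995 + 20 days = Sep 8, 1995; not done until Sep 18, 1995, 10 days after the deadline.

Step 4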